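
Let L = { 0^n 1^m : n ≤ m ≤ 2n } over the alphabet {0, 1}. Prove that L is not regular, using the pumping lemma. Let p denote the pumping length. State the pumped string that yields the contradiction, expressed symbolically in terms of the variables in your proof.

0^{p+k} 1^p

Toward a contradiction, assume L is regular with pumping length p.
Take w = 0^p 1^p ∈ L (since p ≤ p ≤ 2p), with |w| = 2p ≥ p.
The pumping lemma gives a decomposition w = xyz where |xy| ≤ p and |y| ≥ 1.
The first p characters of w are 0's, so xy (and hence y) consists only of 0's. Write y = 0^k, 1 ≤ k ≤ p.
Pump with i = 2: xy^2z = 0^{p+k} 1^p. Now n = p+k > p = m, so the condition n ≤ m fails. Thus xy^2z ∉ L.
This contradicts the pumping lemma, so L is not regular.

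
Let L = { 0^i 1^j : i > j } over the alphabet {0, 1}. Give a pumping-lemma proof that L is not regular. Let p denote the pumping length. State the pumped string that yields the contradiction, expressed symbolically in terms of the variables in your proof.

Assume L is regular; let p be its pumping constant.
Choose w = 0^{p+1} 1^p ∈ L, with |w| = 2p+1 ≥ p.
By the pumping lemma, w = xyz with |xy| ≤ p and |y| ≥ 1.
Since the first p symbols of w are all 0's and |xy| ≤ p, y lies entirely in the leading 0-block: y = 0^k for some k with 1 ≤ k ≤ p.
Consider xy^0z = xz = 0^{p+1-k} 1^p. Since k ≥ 1, the 0-count p+1-k is at most p, so i > j fails; thus xz ∉ L.
Contradiction. Therefore L is not regular.

0^{p+1-k} 1^p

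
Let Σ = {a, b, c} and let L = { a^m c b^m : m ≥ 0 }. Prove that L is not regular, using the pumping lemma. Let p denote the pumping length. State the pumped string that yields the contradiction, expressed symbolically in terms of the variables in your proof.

Assume L is regular; let p be its pumping constant.
Take w = a^p c b^p ∈ L with |w| = 2p+1 ≥ p.
The pumping lemma gives a decomposition w = xyz where |xy| ≤ p and |y| ≥ 1.
Because |xy| ≤ p and w begins with p copies of a, we have y = a^k with 1 ≤ k ≤ p.
Pump with i = 2: xy^2z = a^{p+k} c b^p, which would require p+k = p. But k ≥ 1, so xy^2z ∉ L.
This contradicts the pumping lemma, so L is not regular.

a^{p+k} c b^p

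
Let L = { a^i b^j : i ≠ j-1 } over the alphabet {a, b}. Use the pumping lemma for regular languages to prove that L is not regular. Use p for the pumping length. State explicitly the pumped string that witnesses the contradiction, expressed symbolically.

Assume L is regular; let p be its pumping constant.
Choose w = a^p b^{p+p!+1}. Since p ≠ (p+p!+1)-1 = p+p!, w ∈ L; and |w| ≥ p.
By the pumping lemma, w = xyz with |xy| ≤ p and y is nonempty.
The first p characters of w are a's, so xy (and hence y) consists only of a's. Write y = a^k, 1 ≤ k ≤ p.
Since 1 ≤ k ≤ p, k divides p!; set t = 1 + p!/k. Then xy^t z has p + (p!/k)·k = p + p! copies of a. Now the a-count is p+p! and (b-count)-1 = (p+p!+1)-1 = p+p!, so i ≠ j-1 fails. So xy^t z = a^{p+p!} b^{p+p!+1} ∉ L.
This contradicts the pumping lemma, so L is not regular.

a^{p+p!} b^{p+p!+1}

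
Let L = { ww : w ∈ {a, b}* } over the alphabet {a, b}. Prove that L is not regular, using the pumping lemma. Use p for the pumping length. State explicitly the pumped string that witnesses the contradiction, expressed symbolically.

Assume L is regular; let p be its pumping constant.
Take w = a^p b^p a^p b^p = uu where u = a^pb^p; then w ∈ L and |w| = 4p ≥ p.
By the pumping lemma, w = xyz with |xy| ≤ p and |y| ≥ 1.
Since the first p symbols of w are all a's and |xy| ≤ p, y lies entirely in the leading a-block: y = a^k for some k with 1 ≤ k ≤ p.
Pump with i = 2: xy^2z = a^{p+k} b^p a^p b^p, of length 4p+k. Suppose this equals vv. The string starts with a and ends with b, so v does too; thus the boundary between the two copies of v is a b→a transition. There is exactly one such transition, at position 2p+k, so |v| = 2p+k and |vv| = 4p+2k ≠ 4p+k since k ≥ 1. So xy^2z ∉ L.
This is a contradiction; hence L is not regular.

a^{p+k} b^p a^p b^p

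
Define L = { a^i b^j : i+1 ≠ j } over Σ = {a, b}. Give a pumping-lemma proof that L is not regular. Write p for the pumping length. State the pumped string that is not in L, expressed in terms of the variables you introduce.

a^{p+p!} b^{p+p!+1}

Suppose for contradiction that L is regular, and let p be the pumping length.
Choose w = a^p b^{p+p!+1}. Since p ≠ (p+p!+1)-1 = p+p!, w ∈ L; and |w| ≥ p.
By the pumping lemma, w = xyz with |xy| ≤ p and |y| ≥ 1.
Since the first p symbols of w are all a's and |xy| ≤ p, y lies entirely in the leading a-block: y = a^k for some k with 1 ≤ k ≤ p.
Since 1 ≤ k ≤ p, k divides p!; set t = 1 + p!/k. Then xy^t z has p + (p!/k)·k = p + p! copies of a. Now the a-count is p+p! and (b-count)-1 = (p+p!+1)-1 = p+p!, so i+1 ≠ j fails. So xy^t z = a^{p+p!} b^{p+p!+1} ∉ L.
Contradiction. Therefore L is not regular.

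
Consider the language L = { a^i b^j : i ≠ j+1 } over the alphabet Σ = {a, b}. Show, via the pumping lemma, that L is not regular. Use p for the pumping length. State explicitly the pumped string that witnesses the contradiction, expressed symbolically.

Suppose for contradiction that L is regular, and let p be the pumping length.
Choose w = a^p b^{p+p!-1}. Since p ≠ (p+p!-1)+1 = p+p!, w ∈ L; and |w| ≥ p.
The pumping lemma gives a decomposition w = xyz where |xy| ≤ p and |y| ≥ 1.
Since the first p symbols of w are all a's and |xy| ≤ p, y lies entirely in the leading a-block: y = a^k for some k with 1 ≤ k ≤ p.
Since 1 ≤ k ≤ p, k divides p!; set t = 1 + p!/k. Then xy^t z has p + (p!/k)·k = p + p! copies of a. Now the a-count is p+p! and (b-count)+1 = (p+p!-1)+1 = p+p!, so i ≠ j+1 fails. So xy^t z = a^{p+p!} b^{p+p!-1} ∉ L.
This contradicts the pumping lemma, so L is not regular.

a^{p+p!} b^{p+p!-1}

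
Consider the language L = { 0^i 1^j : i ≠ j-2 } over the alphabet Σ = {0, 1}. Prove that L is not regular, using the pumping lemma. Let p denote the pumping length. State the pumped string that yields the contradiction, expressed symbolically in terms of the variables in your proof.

0^{p+p!} 1^{p+p!+2}

Assume L is regular. Let p be the pumping length given by the pumping lemma.
Choose w = 0^p 1^{p+p!+2}. Since p ≠ (p+p!+2)-2 = p+p!, w ∈ L; and |w| ≥ p.
By the pumping lemma, w = xyz with |xy| ≤ p and |y| > 0.
The first p characters of w are 0's, so xy (and hence y) consists only of 0's. Write y = 0^k, 1 ≤ k ≤ p.
Since 1 ≤ k ≤ p, k divides p!; set t = 1 + p!/k. Then xy^t z has p + (p!/k)·k = p + p! copies of 0. Now the 0-count is p+p! and (1-count)-2 = (p+p!+2)-2 = p+p!, so i ≠ j-2 fails. So xy^t z = 0^{p+p!} 1^{p+p!+2} ∉ L.
This is a contradiction; hence L is not regular.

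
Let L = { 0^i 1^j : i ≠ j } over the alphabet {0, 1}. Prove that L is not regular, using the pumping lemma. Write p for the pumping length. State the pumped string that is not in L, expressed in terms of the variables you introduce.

Assume L is regular; let p be its pumping constant.
Choose w = 0^p 1^{p+p!}. Since p ≠ p+p!, w ∈ L; and |w| ≥ p.
Write w = xyz as guaranteed by the lemma, with |xy| ≤ p and |y| > 0.
Since the first p symbols of w are all 0's and |xy| ≤ p, y lies entirely in the leading 0-block: y = 0^k for some k with 1 ≤ k ≤ p.
Since 1 ≤ k ≤ p, k divides p!; set t = 1 + p!/k. Then xy^t z has p + (p!/k)·k = p + p! copies of 0. Now the 0-count equals the 1-count, so i ≠ j fails. So xy^t z = 0^{p+p!} 1^{p+p!} ∉ L.
This contradicts the pumping lemma, so L is not regular.

0^{p+p!} 1^{p+p!}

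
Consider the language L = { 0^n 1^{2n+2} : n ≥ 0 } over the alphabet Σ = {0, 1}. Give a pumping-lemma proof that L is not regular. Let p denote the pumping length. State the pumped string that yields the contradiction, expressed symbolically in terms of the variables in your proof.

0^{p+k} 1^{2p+2}

Toward a contradiction, assume L is regular with pumping length p.
Choose w = 0^p 1^{2p+2}, which is in L with |w| = 3p+2 ≥ p.
By the pumping lemma, w = xyz with |xy| ≤ p and |y| > 0.
The first p characters of w are 0's, so xy (and hence y) consists only of 0's. Write y = 0^k, 1 ≤ k ≤ p.
Pump with i = 2: xy^2z = 0^{p+k} 1^{2p+2}. For this to lie in L we would need 2p+2 = 2(p+k)+2, which forces k = 0. But k ≥ 1, so xy^2z ∉ L.
This is a contradiction; hence L is not regular.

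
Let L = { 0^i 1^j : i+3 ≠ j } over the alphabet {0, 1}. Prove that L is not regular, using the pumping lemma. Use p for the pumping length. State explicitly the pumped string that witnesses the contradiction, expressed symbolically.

0^{p+p!} 1^{p+p!+3}

Assume L is regular; let p be its pumping constant.
Choose w = 0^p 1^{p+p!+3}. Since p ≠ (p+p!+3)-3 = p+p!, w ∈ L; and |w| ≥ p.
Write w = xyz as guaranteed by the lemma, with |xy| ≤ p and y is nonempty.
Because |xy| ≤ p and w begins with p copies of 0, we have y = 0^k with 1 ≤ k ≤ p.
Since 1 ≤ k ≤ p, k divides p!; set t = 1 + p!/k. Then xy^t z has p + (p!/k)·k = p + p! copies of 0. Now the 0-count is p+p! and (1-count)-3 = (p+p!+3)-3 = p+p!, so i+3 ≠ j fails. So xy^t z = 0^{p+p!} 1^{p+p!+3} ∉ L.
This contradicts the pumping lemma, so L is not regular.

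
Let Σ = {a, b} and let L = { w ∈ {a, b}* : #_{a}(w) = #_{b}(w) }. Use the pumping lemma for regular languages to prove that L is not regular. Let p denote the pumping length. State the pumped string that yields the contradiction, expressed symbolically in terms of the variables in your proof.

Assume L is regular; let p be its pumping constant.
Choose w = a^p b^p ∈ L with |w| = 2p ≥ p.
The pumping lemma gives a decomposition w = xyz where |xy| ≤ p and |y| ≥ 1.
Since the first p symbols of w are all a's and |xy| ≤ p, y lies entirely in the leading a-block: y = a^k for some k with 1 ≤ k ≤ p.
Pump with i = 2: xy^2z = a^{p+k} b^p has p+k occurrences of a but only p of b. Since k ≥ 1 the counts differ, so xy^2z ∉ L.
This contradicts the pumping lemma, so L is not regular.

a^{p+k} b^p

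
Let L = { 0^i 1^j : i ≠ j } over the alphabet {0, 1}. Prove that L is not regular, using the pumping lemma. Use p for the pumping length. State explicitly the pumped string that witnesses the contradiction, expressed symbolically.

0^{p+p!} 1^{p+p!}

Assume L is regular; let p be its pumping constant.
Choose w = 0^p 1^{p+p!}. Since p ≠ p+p!, w ∈ L; and |w| ≥ p.
By the pumping lemma, w = xyz with |xy| ≤ p and |y| ≥ 1.
The first p characters of w are 0's, so xy (and hence y) consists only of 0's. Write y = 0^k, 1 ≤ k ≤ p.
Since 1 ≤ k ≤ p, k divides p!; set t = 1 + p!/k. Then xy^t z has p + (p!/k)·k = p + p! copies of 0. Now the 0-count equals the 1-count, so i ≠ j fails. So xy^t z = 0^{p+p!} 1^{p+p!} ∉ L.
This contradicts the pumping lemma, so L is not regular.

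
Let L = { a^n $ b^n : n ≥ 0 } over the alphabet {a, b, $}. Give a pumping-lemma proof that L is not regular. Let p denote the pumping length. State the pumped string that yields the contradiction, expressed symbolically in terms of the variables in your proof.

Assume L is regular; let p be its pumping constant.
Take w = a^p $ b^p ∈ L with |w| = 2p+1 ≥ p.
By the pumping lemma, w = xyz with |xy| ≤ p and |y| ≥ 1.
Since the first p symbols of w are all a's and |xy| ≤ p, y lies entirely in the leading a-block: y = a^k for some k with 1 ≤ k ≤ p.
Pump with i = 2: xy^2z = a^{p+k} $ b^p, which would require p+k = p. But k ≥ 1, so xy^2z ∉ L.
This is a contradiction; hence L is not regular.

a^{p+k} $ b^p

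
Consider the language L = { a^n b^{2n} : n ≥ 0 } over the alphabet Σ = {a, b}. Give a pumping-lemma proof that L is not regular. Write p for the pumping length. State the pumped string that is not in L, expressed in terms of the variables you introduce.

a^{p+k} b^{2p}

Assume L is regular. Let p be the pumping length given by the pumping lemma.
Take w = a^p b^{2p}. Then w ∈ L and |w| = 3p ≥ p.
The pumping lemma gives a decomposition w = xyz where |xy| ≤ p and |y| > 0.
The first p characters of w are a's, so xy (and hence y) consists only of a's. Write y = a^k, 1 ≤ k ≤ p.
Pump with i = 2: xy^2z = a^{p+k} b^{2p}. For this to lie in L we would need 2p = 2(p+k), which forces k = 0. But k ≥ 1, so xy^2z ∉ L.
This contradicts the pumping lemma, so L is not regular.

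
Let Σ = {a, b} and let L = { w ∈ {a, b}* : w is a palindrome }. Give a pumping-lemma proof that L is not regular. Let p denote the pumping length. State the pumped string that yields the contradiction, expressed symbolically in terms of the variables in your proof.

Assume L is regular; let p be its pumping constant.
Take w = a^p b a^p, a palindrome of length 2p+1 ≥ p.
The pumping lemma gives a decomposition w = xyz where |xy| ≤ p and |y| ≥ 1.
Since the first p symbols of w are all a's and |xy| ≤ p, y lies entirely in the leading a-block: y = a^k for some k with 1 ≤ k ≤ p.
Pump with i = 2: xy^2z = a^{p+k} b a^p. Its reverse is a^p b a^{p+k}, which differs from xy^2z since k ≥ 1. So xy^2z is not a palindrome and xy^2z ∉ L.
Contradiction. Therefore L is not regular.

a^{p+k} b a^p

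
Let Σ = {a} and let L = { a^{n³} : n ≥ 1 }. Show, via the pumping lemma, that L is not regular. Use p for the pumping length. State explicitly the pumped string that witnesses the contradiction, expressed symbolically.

a^{p³+k}

Suppose for contradiction that L is regular, and let p be the pumping length.
Take w = a^{p³} ∈ L with |w| = p³ ≥ p.
The pumping lemma gives a decomposition w = xyz where |xy| ≤ p and |y| ≥ 1.
Then y = a^k for some k with 1 ≤ k ≤ p.
Pump with i = 2: xy^2z = a^{p³+k}. Since 1 ≤ k ≤ p, p³ < p³+k ≤ p³+p < p³+3p²+3p+1 = (p+1)³, so p³+k is not a perfect cube. So xy^2z ∉ L.
This is a contradiction; hence L is not regular.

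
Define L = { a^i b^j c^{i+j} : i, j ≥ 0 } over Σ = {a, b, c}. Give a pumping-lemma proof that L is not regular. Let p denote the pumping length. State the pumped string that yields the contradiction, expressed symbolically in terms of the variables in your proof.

a^{p+k} b^p c^{2p}

Toward a contradiction, assume L is regular with pumping length p.
Take w = a^p b^p c^{2p} ∈ L (with i=j=p, i+j=2p), |w| = 4p ≥ p.
Write w = xyz as guaranteed by the lemma, with |xy| ≤ p and |y| > 0.
Since the first p symbols of w are all a's and |xy| ≤ p, y lies entirely in the leading a-block: y = a^k for some k with 1 ≤ k ≤ p.
Consider xy^2z = a^{p+k} b^p c^{2p}. Now the a- and b-counts sum to 2p+k, but the c-count is 2p ≠ 2p+k. So xy^2z ∉ L.
This contradicts the pumping lemma, so L is not regular.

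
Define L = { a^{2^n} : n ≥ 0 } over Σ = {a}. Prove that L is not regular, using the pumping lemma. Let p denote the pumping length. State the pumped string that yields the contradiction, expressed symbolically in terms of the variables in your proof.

a^{2^p+k}

Toward a contradiction, assume L is regular with pumping length p.
Take w = a^{2^p} ∈ L with |w| = 2^p ≥ p.
By the pumping lemma, w = xyz with |xy| ≤ p and y is nonempty.
Then y = a^k for some k with 1 ≤ k ≤ p.
Pump with i = 2: xy^2z = a^{2^p+k}. Since 1 ≤ k ≤ p < 2^p, we have 2^p < 2^p+k < 2^{p+1}, so 2^p+k is not a power of 2. So xy^2z ∉ L.
Contradiction. Therefore L is not regular.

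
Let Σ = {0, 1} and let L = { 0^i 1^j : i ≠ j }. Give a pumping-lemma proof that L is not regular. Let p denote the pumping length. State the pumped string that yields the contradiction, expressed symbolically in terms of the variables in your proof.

Toward a contradiction, assume L is regular with pumping length p.
Choose w = 0^p 1^{p+p!}. Since p ≠ p+p!, w ∈ L; and |w| ≥ p.
Write w = xyz as guaranteed by the lemma, with |xy| ≤ p and y is nonempty.
The first p characters of w are 0's, so xy (and hence y) consists only of 0's. Write y = 0^k, 1 ≤ k ≤ p.
Since 1 ≤ k ≤ p, k divides p!; set t = 1 + p!/k. Then xy^t z has p + (p!/k)·k = p + p! copies of 0. Now the 0-count equals the 1-count, so i ≠ j fails. So xy^t z = 0^{p+p!} 1^{p+p!} ∉ L.
This contradicts the pumping lemma, so L is not regular.

0^{p+p!} 1^{p+p!}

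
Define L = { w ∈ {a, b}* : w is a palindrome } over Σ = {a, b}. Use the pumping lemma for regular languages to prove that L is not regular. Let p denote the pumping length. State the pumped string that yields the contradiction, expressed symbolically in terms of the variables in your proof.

Assume L is regular; let p be its pumping constant.
Take w = a^p b a^p, a palindrome of length 2p+1 ≥ p.
Write w = xyz as guaranteed by the lemma, with |xy| ≤ p and |y| ≥ 1.
Since the first p symbols of w are all a's and |xy| ≤ p, y lies entirely in the leading a-block: y = a^k for some k with 1 ≤ k ≤ p.
Pump with i = 2: xy^2z = a^{p+k} b a^p. Its reverse is a^p b a^{p+k}, which differs from xy^2z since k ≥ 1. So xy^2z is not a palindrome and xy^2z ∉ L.
Contradiction. Therefore L is not regular.

a^{p+k} b a^p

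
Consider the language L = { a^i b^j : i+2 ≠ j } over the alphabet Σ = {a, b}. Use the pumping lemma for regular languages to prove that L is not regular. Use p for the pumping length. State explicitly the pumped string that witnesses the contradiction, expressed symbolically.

Assume L is regular. Let p be the pumping length given by the pumping lemma.
Choose w = a^p b^{p+p!+2}. Since p ≠ (p+p!+2)-2 = p+p!, w ∈ L; and |w| ≥ p.
By the pumping lemma, w = xyz with |xy| ≤ p and |y| > 0.
The first p characters of w are a's, so xy (and hence y) consists only of a's. Write y = a^k, 1 ≤ k ≤ p.
Since 1 ≤ k ≤ p, k divides p!; set t = 1 + p!/k. Then xy^t z has p + (p!/k)·k = p + p! copies of a. Now the a-count is p+p! and (b-count)-2 = (p+p!+2)-2 = p+p!, so i+2 ≠ j fails. So xy^t z = a^{p+p!} b^{p+p!+2} ∉ L.
This contradicts the pumping lemma, so L is not regular.

a^{p+p!} b^{p+p!+2}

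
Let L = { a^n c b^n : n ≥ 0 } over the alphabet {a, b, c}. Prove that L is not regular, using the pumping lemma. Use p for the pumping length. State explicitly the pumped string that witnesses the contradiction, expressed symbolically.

Toward a contradiction, assume L is regular with pumping length p.
Take w = a^p c b^p ∈ L with |w| = 2p+1 ≥ p.
Write w = xyz as guaranteed by the lemma, with |xy| ≤ p and |y| ≥ 1.
The first p characters of w are a's, so xy (and hence y) consists only of a's. Write y = a^k, 1 ≤ k ≤ p.
Pump with i = 2: xy^2z = a^{p+k} c b^p, which would require p+k = p. But k ≥ 1, so xy^2z ∉ L.
This contradicts the pumping lemma, so L is not regular.

a^{p+k} c b^p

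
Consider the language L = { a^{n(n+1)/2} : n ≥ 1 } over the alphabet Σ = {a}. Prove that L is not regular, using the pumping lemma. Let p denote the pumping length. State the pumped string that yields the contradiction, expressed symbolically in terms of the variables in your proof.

Toward a contradiction, assume L is regular with pumping length p.
Take w = a^{p(p+1)/2} ∈ L with |w| = p(p+1)/2 ≥ p.
Write w = xyz as guaranteed by the lemma, with |xy| ≤ p and y is nonempty.
Then y = a^k for some k with 1 ≤ k ≤ p.
Pump with i = 2: xy^2z = a^{p(p+1)/2+k}. Since 1 ≤ k ≤ p, p(p+1)/2 < p(p+1)/2+k ≤ p(p+1)/2+p < (p+1)(p+2)/2, so p(p+1)/2+k is strictly between consecutive triangular numbers. So xy^2z ∉ L.
This contradicts the pumping lemma, so L is not regular.

a^{p(p+1)/2+k}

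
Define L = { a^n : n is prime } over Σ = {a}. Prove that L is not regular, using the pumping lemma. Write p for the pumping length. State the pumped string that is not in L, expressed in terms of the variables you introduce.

a^{q(1+k)}

Toward a contradiction, assume L is regular with pumping length p.
Let q be a prime with q ≥ p+2 (infinitely many primes exist), and take w = a^q ∈ L with |w| = q ≥ p.
By the pumping lemma, w = xyz with |xy| ≤ p and |y| ≥ 1.
Then y = a^k for some k with 1 ≤ k ≤ p.
Since 1 ≤ k ≤ p, |xz| = q-k. Pump with i = q+1: |xy^{q+1}z| = (q-k)+(q+1)k = q+qk = q(1+k), which is composite (both factors ≥ 2). So xy^{q+1}z = a^{q(1+k)} ∉ L.
Contradiction. Therefore L is not regular.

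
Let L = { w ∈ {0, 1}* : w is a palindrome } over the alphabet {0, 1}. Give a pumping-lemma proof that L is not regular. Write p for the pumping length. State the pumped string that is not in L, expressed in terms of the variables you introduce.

Assume L is regular. Let p be the pumping length given by the pumping lemma.
Take w = 0^p 1 0^p, a palindrome of length 2p+1 ≥ p.
By the pumping lemma, w = xyz with |xy| ≤ p and |y| ≥ 1.
The first p characters of w are 0's, so xy (and hence y) consists only of 0's. Write y = 0^k, 1 ≤ k ≤ p.
Pump with i = 2: xy^2z = 0^{p+k} 1 0^p. Its reverse is 0^p 1 0^{p+k}, which differs from xy^2z since k ≥ 1. So xy^2z is not a palindrome and xy^2z ∉ L.
Contradiction. Therefore L is not regular.

0^{p+k} 1 0^p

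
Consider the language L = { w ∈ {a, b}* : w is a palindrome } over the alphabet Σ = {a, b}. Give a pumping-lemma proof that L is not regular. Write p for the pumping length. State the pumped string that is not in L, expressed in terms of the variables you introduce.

Toward a contradiction, assume L is regular with pumping length p.
Take w = a^p b a^p, a palindrome of length 2p+1 ≥ p.
The pumping lemma gives a decomposition w = xyz where |xy| ≤ p and |y| ≥ 1.
Because |xy| ≤ p and w begins with p copies of a, we have y = a^k with 1 ≤ k ≤ p.
Pump with i = 2: xy^2z = a^{p+k} b a^p. Its reverse is a^p b a^{p+k}, which differs from xy^2z since k ≥ 1. So xy^2z is not a palindrome and xy^2z ∉ L.
This contradicts the pumping lemma, so L is not regular.

a^{p+k} b a^p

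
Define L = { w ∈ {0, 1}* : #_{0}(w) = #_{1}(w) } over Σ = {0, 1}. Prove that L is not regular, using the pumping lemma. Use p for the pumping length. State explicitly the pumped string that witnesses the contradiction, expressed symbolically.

0^{p+k} 1^p

Toward a contradiction, assume L is regular with pumping length p.
Choose w = 0^p 1^p ∈ L with |w| = 2p ≥ p.
Write w = xyz as guaranteed by the lemma, with |xy| ≤ p and |y| ≥ 1.
Since the first p symbols of w are all 0's and |xy| ≤ p, y lies entirely in the leading 0-block: y = 0^k for some k with 1 ≤ k ≤ p.
Pump with i = 2: xy^2z = 0^{p+k} 1^p has p+k occurrences of 0 but only p of 1. Since k ≥ 1 the counts differ, so xy^2z ∉ L.
This is a contradiction; hence L is not regular.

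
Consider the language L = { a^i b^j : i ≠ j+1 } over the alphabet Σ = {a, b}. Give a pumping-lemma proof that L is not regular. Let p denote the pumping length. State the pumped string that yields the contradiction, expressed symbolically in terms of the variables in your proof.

a^{p+p!} b^{p+p!-1}

Suppose for contradiction that L is regular, and let p be the pumping length.
Choose w = a^p b^{p+p!-1}. Since p ≠ (p+p!-1)+1 = p+p!, w ∈ L; and |w| ≥ p.
By the pumping lemma, w = xyz with |xy| ≤ p and |y| > 0.
The first p characters of w are a's, so xy (and hence y) consists only of a's. Write y = a^k, 1 ≤ k ≤ p.
Since 1 ≤ k ≤ p, k divides p!; set t = 1 + p!/k. Then xy^t z has p + (p!/k)·k = p + p! copies of a. Now the a-count is p+p! and (b-count)+1 = (p+p!-1)+1 = p+p!, so i ≠ j+1 fails. So xy^t z = a^{p+p!} b^{p+p!-1} ∉ L.
Contradiction. Therefore L is not regular.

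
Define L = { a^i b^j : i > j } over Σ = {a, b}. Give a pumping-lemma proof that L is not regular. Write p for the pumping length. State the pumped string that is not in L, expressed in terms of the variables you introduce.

Assume L is regular; let p be its pumping constant.
Choose w = a^{p+1} b^p ∈ L, with |w| = 2p+1 ≥ p.
The pumping lemma gives a decomposition w = xyz where |xy| ≤ p and |y| > 0.
The first p characters of w are a's, so xy (and hence y) consists only of a's. Write y = a^k, 1 ≤ k ≤ p.
Consider xy^0z = xz = a^{p+1-k} b^p. Since k ≥ 1, the a-count p+1-k is at most p, so i > j fails; thus xz ∉ L.
This is a contradiction; hence L is not regular.

a^{p+1-k} b^p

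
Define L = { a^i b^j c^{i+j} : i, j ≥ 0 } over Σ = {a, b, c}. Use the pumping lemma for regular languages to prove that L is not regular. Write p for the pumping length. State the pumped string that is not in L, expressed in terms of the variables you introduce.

Suppose for contradiction that L is regular, and let p be the pumping length.
Take w = a^p b^p c^{2p} ∈ L (with i=j=p, i+j=2p), |w| = 4p ≥ p.
Write w = xyz as guaranteed by the lemma, with |xy| ≤ p and |y| > 0.
The first p characters of w are a's, so xy (and hence y) consists only of a's. Write y = a^k, 1 ≤ k ≤ p.
Consider xy^2z = a^{p+k} b^p c^{2p}. Now the a- and b-counts sum to 2p+k, but the c-count is 2p ≠ 2p+k. So xy^2z ∉ L.
Contradiction. Therefore L is not regular.

a^{p+k} b^p c^{2p}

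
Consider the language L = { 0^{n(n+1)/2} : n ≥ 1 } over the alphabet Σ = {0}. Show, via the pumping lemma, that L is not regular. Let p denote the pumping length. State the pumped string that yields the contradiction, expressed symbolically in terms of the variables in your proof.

0^{p(p+1)/2+k}

Assume L is regular. Let p be the pumping length given by the pumping lemma.
Take w = 0^{p(p+1)/2} ∈ L with |w| = p(p+1)/2 ≥ p.
Write w = xyz as guaranteed by the lemma, with |xy| ≤ p and y is nonempty.
Then y = 0^k for some k with 1 ≤ k ≤ p.
Pump with i = 2: xy^2z = 0^{p(p+1)/2+k}. Since 1 ≤ k ≤ p, p(p+1)/2 < p(p+1)/2+k ≤ p(p+1)/2+p < (p+1)(p+2)/2, so p(p+1)/2+k is strictly between consecutive triangular numbers. So xy^2z ∉ L.
This contradicts the pumping lemma, so L is not regular.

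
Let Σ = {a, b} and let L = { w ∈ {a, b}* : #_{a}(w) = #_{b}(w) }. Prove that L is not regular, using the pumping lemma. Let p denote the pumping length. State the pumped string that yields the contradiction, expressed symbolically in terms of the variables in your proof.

a^{p+k} b^p

Toward a contradiction, assume L is regular with pumping length p.
Choose w = a^p b^p ∈ L with |w| = 2p ≥ p.
The pumping lemma gives a decomposition w = xyz where |xy| ≤ p and |y| ≥ 1.
The first p characters of w are a's, so xy (and hence y) consists only of a's. Write y = a^k, 1 ≤ k ≤ p.
Pump with i = 2: xy^2z = a^{p+k} b^p has p+k occurrences of a but only p of b. Since k ≥ 1 the counts differ, so xy^2z ∉ L.
This is a contradiction; hence L is not regular.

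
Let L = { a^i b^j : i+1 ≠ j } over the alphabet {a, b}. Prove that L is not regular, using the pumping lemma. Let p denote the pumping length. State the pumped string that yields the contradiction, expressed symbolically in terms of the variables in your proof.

Assume L is regular. Let p be the pumping length given by the pumping lemma.
Choose w = a^p b^{p+p!+1}. Since p ≠ (p+p!+1)-1 = p+p!, w ∈ L; and |w| ≥ p.
The pumping lemma gives a decomposition w = xyz where |xy| ≤ p and |y| > 0.
The first p characters of w are a's, so xy (and hence y) consists only of a's. Write y = a^k, 1 ≤ k ≤ p.
Since 1 ≤ k ≤ p, k divides p!; set t = 1 + p!/k. Then xy^t z has p + (p!/k)·k = p + p! copies of a. Now the a-count is p+p! and (b-count)-1 = (p+p!+1)-1 = p+p!, so i+1 ≠ j fails. So xy^t z = a^{p+p!} b^{p+p!+1} ∉ L.
This is a contradiction; hence L is not regular.

a^{p+p!} b^{p+p!+1}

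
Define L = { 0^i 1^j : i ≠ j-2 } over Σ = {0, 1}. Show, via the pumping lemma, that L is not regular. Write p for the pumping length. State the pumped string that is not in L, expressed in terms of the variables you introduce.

0^{p+p!} 1^{p+p!+2}

Assume L is regular. Let p be the pumping length given by the pumping lemma.
Choose w = 0^p 1^{p+p!+2}. Since p ≠ (p+p!+2)-2 = p+p!, w ∈ L; and |w| ≥ p.
By the pumping lemma, w = xyz with |xy| ≤ p and |y| ≥ 1.
Since the first p symbols of w are all 0's and |xy| ≤ p, y lies entirely in the leading 0-block: y = 0^k for some k with 1 ≤ k ≤ p.
Since 1 ≤ k ≤ p, k divides p!; set t = 1 + p!/k. Then xy^t z has p + (p!/k)·k = p + p! copies of 0. Now the 0-count is p+p! and (1-count)-2 = (p+p!+2)-2 = p+p!, so i ≠ j-2 fails. So xy^t z = 0^{p+p!} 1^{p+p!+2} ∉ L.
This contradicts the pumping lemma, so L is not regular.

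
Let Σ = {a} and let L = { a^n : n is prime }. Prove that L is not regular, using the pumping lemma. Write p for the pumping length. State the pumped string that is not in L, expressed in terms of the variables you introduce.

Assume L is regular; let p be its pumping constant.
Let q be a prime with q ≥ p+2 (infinitely many primes exist), and take w = a^q ∈ L with |w| = q ≥ p.
The pumping lemma gives a decomposition w = xyz where |xy| ≤ p and |y| > 0.
Then y = a^k for some k with 1 ≤ k ≤ p.
Since 1 ≤ k ≤ p, |xz| = q-k. Pump with i = q+1: |xy^{q+1}z| = (q-k)+(q+1)k = q+qk = q(1+k), which is composite (both factors ≥ 2). So xy^{q+1}z = a^{q(1+k)} ∉ L.
This is a contradiction; hence L is not regular.

a^{q(1+k)}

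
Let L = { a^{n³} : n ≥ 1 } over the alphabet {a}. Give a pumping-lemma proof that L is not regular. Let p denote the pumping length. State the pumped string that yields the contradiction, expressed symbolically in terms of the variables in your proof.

Suppose for contradiction that L is regular, and let p be the pumping length.
Take w = a^{p³} ∈ L with |w| = p³ ≥ p.
By the pumping lemma, w = xyz with |xy| ≤ p and |y| > 0.
Then y = a^k for some k with 1 ≤ k ≤ p.
Pump with i = 2: xy^2z = a^{p³+k}. Since 1 ≤ k ≤ p, p³ < p³+k ≤ p³+p < p³+3p²+3p+1 = (p+1)³, so p³+k is not a perfect cube. So xy^2z ∉ L.
This contradicts the pumping lemma, so L is not regular.

a^{p³+k}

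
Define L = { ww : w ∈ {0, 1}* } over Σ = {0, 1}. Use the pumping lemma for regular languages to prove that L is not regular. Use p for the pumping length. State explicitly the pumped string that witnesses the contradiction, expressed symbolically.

0^{p+k} 1^p 0^p 1^p

Suppose for contradiction that L is regular, and let p be the pumping length.
Take w = 0^p 1^p 0^p 1^p = uu where u = 0^p1^p; then w ∈ L and |w| = 4p ≥ p.
The pumping lemma gives a decomposition w = xyz where |xy| ≤ p and |y| > 0.
Because |xy| ≤ p and w begins with p copies of 0, we have y = 0^k with 1 ≤ k ≤ p.
Pump with i = 2: xy^2z = 0^{p+k} 1^p 0^p 1^p, of length 4p+k. Suppose this equals vv. The string starts with 0 and ends with 1, so v does too; thus the boundary between the two copies of v is a 1→0 transition. There is exactly one such transition, at position 2p+k, so |v| = 2p+k and |vv| = 4p+2k ≠ 4p+k since k ≥ 1. So xy^2z ∉ L.
This is a contradiction; hence L is not regular.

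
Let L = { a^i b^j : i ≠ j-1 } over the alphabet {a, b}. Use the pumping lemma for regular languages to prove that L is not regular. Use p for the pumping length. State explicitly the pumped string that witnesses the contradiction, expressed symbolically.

a^{p+p!} b^{p+p!+1}

Toward a contradiction, assume L is regular with pumping length p.
Choose w = a^p b^{p+p!+1}. Since p ≠ (p+p!+1)-1 = p+p!, w ∈ L; and |w| ≥ p.
By the pumping lemma, w = xyz with |xy| ≤ p and y is nonempty.
The first p characters of w are a's, so xy (and hence y) consists only of a's. Write y = a^k, 1 ≤ k ≤ p.
Since 1 ≤ k ≤ p, k divides p!; set t = 1 + p!/k. Then xy^t z has p + (p!/k)·k = p + p! copies of a. Now the a-count is p+p! and (b-count)-1 = (p+p!+1)-1 = p+p!, so i ≠ j-1 fails. So xy^t z = a^{p+p!} b^{p+p!+1} ∉ L.
This contradicts the pumping lemma, so L is not regular.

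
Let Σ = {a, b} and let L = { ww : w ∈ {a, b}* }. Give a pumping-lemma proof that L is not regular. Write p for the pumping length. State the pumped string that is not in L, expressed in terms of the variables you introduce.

Toward a contradiction, assume L is regular with pumping length p.
Take w = a^p b^p a^p b^p = uu where u = a^pb^p; then w ∈ L and |w| = 4p ≥ p.
The pumping lemma gives a decomposition w = xyz where |xy| ≤ p and y is nonempty.
The first p characters of w are a's, so xy (and hence y) consists only of a's. Write y = a^k, 1 ≤ k ≤ p.
Pump with i = 2: xy^2z = a^{p+k} b^p a^p b^p, of length 4p+k. Suppose this equals vv. The string starts with a and ends with b, so v does too; thus the boundary between the two copies of v is a b→a transition. There is exactly one such transition, at position 2p+k, so |v| = 2p+k and |vv| = 4p+2k ≠ 4p+k since k ≥ 1. So xy^2z ∉ L.
This is a contradiction; hence L is not regular.

a^{p+k} b^p a^p b^p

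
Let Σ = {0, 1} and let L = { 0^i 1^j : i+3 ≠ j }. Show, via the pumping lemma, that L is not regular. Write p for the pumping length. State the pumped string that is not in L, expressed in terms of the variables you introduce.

0^{p+p!} 1^{p+p!+3}

Toward a contradiction, assume L is regular with pumping length p.
Choose w = 0^p 1^{p+p!+3}. Since p ≠ (p+p!+3)-3 = p+p!, w ∈ L; and |w| ≥ p.
Write w = xyz as guaranteed by the lemma, with |xy| ≤ p and |y| > 0.
The first p characters of w are 0's, so xy (and hence y) consists only of 0's. Write y = 0^k, 1 ≤ k ≤ p.
Since 1 ≤ k ≤ p, k divides p!; set t = 1 + p!/k. Then xy^t z has p + (p!/k)·k = p + p! copies of 0. Now the 0-count is p+p! and (1-count)-3 = (p+p!+3)-3 = p+p!, so i+3 ≠ j fails. So xy^t z = 0^{p+p!} 1^{p+p!+3} ∉ L.
Contradiction. Therefore L is not regular.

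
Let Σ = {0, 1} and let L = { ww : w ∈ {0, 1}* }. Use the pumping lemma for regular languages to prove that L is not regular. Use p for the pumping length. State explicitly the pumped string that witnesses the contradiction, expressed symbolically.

0^{p+k} 1^p 0^p 1^p

Assume L is regular. Let p be the pumping length given by the pumping lemma.
Take w = 0^p 1^p 0^p 1^p = uu where u = 0^p1^p; then w ∈ L and |w| = 4p ≥ p.
By the pumping lemma, w = xyz with |xy| ≤ p and |y| > 0.
The first p characters of w are 0's, so xy (and hence y) consists only of 0's. Write y = 0^k, 1 ≤ k ≤ p.
Pump with i = 2: xy^2z = 0^{p+k} 1^p 0^p 1^p, of length 4p+k. Suppose this equals vv. The string starts with 0 and ends with 1, so v does too; thus the boundary between the two copies of v is a 1→0 transition. There is exactly one such transition, at position 2p+k, so |v| = 2p+k and |vv| = 4p+2k ≠ 4p+k since k ≥ 1. So xy^2z ∉ L.
This is a contradiction; hence L is not regular.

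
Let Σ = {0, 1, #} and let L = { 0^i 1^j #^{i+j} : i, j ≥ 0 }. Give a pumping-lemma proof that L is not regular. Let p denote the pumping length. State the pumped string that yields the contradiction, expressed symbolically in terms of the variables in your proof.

Toward a contradiction, assume L is regular with pumping length p.
Take w = 0^p 1^p #^{2p} ∈ L (with i=j=p, i+j=2p), |w| = 4p ≥ p.
By the pumping lemma, w = xyz with |xy| ≤ p and |y| ≥ 1.
Because |xy| ≤ p and w begins with p copies of 0, we have y = 0^k with 1 ≤ k ≤ p.
Consider xy^2z = 0^{p+k} 1^p #^{2p}. Now the 0- and 1-counts sum to 2p+k, but the #-count is 2p ≠ 2p+k. So xy^2z ∉ L.
This contradicts the pumping lemma, so L is not regular.

0^{p+k} 1^p #^{2p}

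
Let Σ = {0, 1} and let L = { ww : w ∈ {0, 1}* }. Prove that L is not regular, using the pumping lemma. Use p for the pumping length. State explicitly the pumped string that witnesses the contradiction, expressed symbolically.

Suppose for contradiction that L is regular, and let p be the pumping length.
Take w = 0^p 1^p 0^p 1^p = uu where u = 0^p1^p; then w ∈ L and |w| = 4p ≥ p.
By the pumping lemma, w = xyz with |xy| ≤ p and |y| > 0.
Because |xy| ≤ p and w begins with p copies of 0, we have y = 0^k with 1 ≤ k ≤ p.
Pump with i = 2: xy^2z = 0^{p+k} 1^p 0^p 1^p, of length 4p+k. Suppose this equals vv. The string starts with 0 and ends with 1, so v does too; thus the boundary between the two copies of v is a 1→0 transition. There is exactly one such transition, at position 2p+k, so |v| = 2p+k and |vv| = 4p+2k ≠ 4p+k since k ≥ 1. So xy^2z ∉ L.
Contradiction. Therefore L is not regular.

0^{p+k} 1^p 0^p 1^p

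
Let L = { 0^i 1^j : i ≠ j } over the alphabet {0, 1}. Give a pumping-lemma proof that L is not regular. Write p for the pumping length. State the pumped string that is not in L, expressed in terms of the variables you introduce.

0^{p+p!} 1^{p+p!}

Suppose for contradiction that L is regular, and let p be the pumping length.
Choose w = 0^p 1^{p+p!}. Since p ≠ p+p!, w ∈ L; and |w| ≥ p.
The pumping lemma gives a decomposition w = xyz where |xy| ≤ p and |y| > 0.
Because |xy| ≤ p and w begins with p copies of 0, we have y = 0^k with 1 ≤ k ≤ p.
Since 1 ≤ k ≤ p, k divides p!; set t = 1 + p!/k. Then xy^t z has p + (p!/k)·k = p + p! copies of 0. Now the 0-count equals the 1-count, so i ≠ j fails. So xy^t z = 0^{p+p!} 1^{p+p!} ∉ L.
Contradiction. Therefore L is not regular.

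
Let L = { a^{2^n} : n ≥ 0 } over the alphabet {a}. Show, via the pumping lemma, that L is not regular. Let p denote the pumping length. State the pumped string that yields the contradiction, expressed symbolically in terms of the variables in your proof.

a^{2^p+k}

Assume L is regular; let p be its pumping constant.
Take w = a^{2^p} ∈ L with |w| = 2^p ≥ p.
The pumping lemma gives a decomposition w = xyz where |xy| ≤ p and |y| > 0.
Then y = a^k for some k with 1 ≤ k ≤ p.
Pump with i = 2: xy^2z = a^{2^p+k}. Since 1 ≤ k ≤ p < 2^p, we have 2^p < 2^p+k < 2^{p+1}, so 2^p+k is not a power of 2. So xy^2z ∉ L.
This contradicts the pumping lemma, so L is not regular.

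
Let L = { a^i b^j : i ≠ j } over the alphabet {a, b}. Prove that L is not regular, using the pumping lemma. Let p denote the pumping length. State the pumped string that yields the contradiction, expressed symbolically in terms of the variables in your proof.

Assume L is regular. Let p be the pumping length given by the pumping lemma.
Choose w = a^p b^{p+p!}. Since p ≠ p+p!, w ∈ L; and |w| ≥ p.
The pumping lemma gives a decomposition w = xyz where |xy| ≤ p and |y| > 0.
The first p characters of w are a's, so xy (and hence y) consists only of a's. Write y = a^k, 1 ≤ k ≤ p.
Since 1 ≤ k ≤ p, k divides p!; set t = 1 + p!/k. Then xy^t z has p + (p!/k)·k = p + p! copies of a. Now the a-count equals the b-count, so i ≠ j fails. So xy^t z = a^{p+p!} b^{p+p!} ∉ L.
This is a contradiction; hence L is not regular.

a^{p+p!} b^{p+p!}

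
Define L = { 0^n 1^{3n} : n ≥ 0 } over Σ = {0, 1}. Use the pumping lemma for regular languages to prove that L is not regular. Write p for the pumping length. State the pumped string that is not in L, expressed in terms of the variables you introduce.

0^{p+k} 1^{3p}

Assume L is regular. Let p be the pumping length given by the pumping lemma.
Choose w = 0^p 1^{3p}, which is in L with |w| = 4p ≥ p.
Write w = xyz as guaranteed by the lemma, with |xy| ≤ p and |y| ≥ 1.
Since the first p symbols of w are all 0's and |xy| ≤ p, y lies entirely in the leading 0-block: y = 0^k for some k with 1 ≤ k ≤ p.
Pump with i = 2: xy^2z = 0^{p+k} 1^{3p}. For this to lie in L we would need 3p = 3(p+k), which forces k = 0. But k ≥ 1, so xy^2z ∉ L.
Contradiction. Therefore L is not regular.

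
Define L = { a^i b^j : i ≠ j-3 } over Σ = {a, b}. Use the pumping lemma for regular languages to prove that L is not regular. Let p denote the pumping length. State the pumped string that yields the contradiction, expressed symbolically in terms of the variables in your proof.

a^{p+p!} b^{p+p!+3}

Assume L is regular. Let p be the pumping length given by the pumping lemma.
Choose w = a^p b^{p+p!+3}. Since p ≠ (p+p!+3)-3 = p+p!, w ∈ L; and |w| ≥ p.
By the pumping lemma, w = xyz with |xy| ≤ p and y is nonempty.
The first p characters of w are a's, so xy (and hence y) consists only of a's. Write y = a^k, 1 ≤ k ≤ p.
Since 1 ≤ k ≤ p, k divides p!; set t = 1 + p!/k. Then xy^t z has p + (p!/k)·k = p + p! copies of a. Now the a-count is p+p! and (b-count)-3 = (p+p!+3)-3 = p+p!, so i ≠ j-3 fails. So xy^t z = a^{p+p!} b^{p+p!+3} ∉ L.
This is a contradiction; hence L is not regular.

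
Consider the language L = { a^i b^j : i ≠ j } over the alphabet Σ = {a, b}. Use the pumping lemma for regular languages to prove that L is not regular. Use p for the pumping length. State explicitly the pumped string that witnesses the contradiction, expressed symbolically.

Suppose for contradiction that L is regular, and let p be the pumping length.
Choose w = a^p b^{p+p!}. Since p ≠ p+p!, w ∈ L; and |w| ≥ p.
By the pumping lemma, w = xyz with |xy| ≤ p and y is nonempty.
The first p characters of w are a's, so xy (and hence y) consists only of a's. Write y = a^k, 1 ≤ k ≤ p.
Since 1 ≤ k ≤ p, k divides p!; set t = 1 + p!/k. Then xy^t z has p + (p!/k)·k = p + p! copies of a. Now the a-count equals the b-count, so i ≠ j fails. So xy^t z = a^{p+p!} b^{p+p!} ∉ L.
This is a contradiction; hence L is not regular.

a^{p+p!} b^{p+p!}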